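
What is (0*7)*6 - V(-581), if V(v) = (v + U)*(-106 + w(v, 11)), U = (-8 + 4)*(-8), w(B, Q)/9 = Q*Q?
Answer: 539667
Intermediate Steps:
w(B, Q) = 9*Q² (w(B, Q) = 9*(Q*Q) = 9*Q²)
U = 32 (U = -4*(-8) = 32)
V(v) = 31456 + 983*v (V(v) = (v + 32)*(-106 + 9*11²) = (32 + v)*(-106 + 9*121) = (32 + v)*(-106 + 1089) = (32 + v)*983 = 31456 + 983*v)
(0*7)*6 - V(-581) = (0*7)*6 - (31456 + 983*(-581)) = 0*6 - (31456 - 571123) = 0 - 1*(-539667) = 0 + 539667 = 539667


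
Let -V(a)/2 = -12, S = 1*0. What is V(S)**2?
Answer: 576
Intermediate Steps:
S = 0
V(a) = 24 (V(a) = -2*(-12) = 24)
V(S)**2 = 24**2 = 576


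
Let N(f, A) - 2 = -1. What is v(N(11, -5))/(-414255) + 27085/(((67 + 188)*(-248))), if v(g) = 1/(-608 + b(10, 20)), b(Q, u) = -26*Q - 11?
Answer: -657497660939/1535172691320 ≈ -0.42829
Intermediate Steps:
b(Q, u) = -11 - 26*Q
N(f, A) = 1 (N(f, A) = 2 - 1 = 1)
v(g) = -1/879 (v(g) = 1/(-608 + (-11 - 26*10)) = 1/(-608 + (-11 - 260)) = 1/(-608 - 271) = 1/(-879) = -1/879)
v(N(11, -5))/(-414255) + 27085/(((67 + 188)*(-248))) = -1/879/(-414255) + 27085/(((67 + 188)*(-248))) = -1/879*(-1/414255) + 27085/((255*(-248))) = 1/364130145 + 27085/(-63240) = 1/364130145 + 27085*(-1/63240) = 1/364130145 - 5417/12648 = -657497660939/1535172691320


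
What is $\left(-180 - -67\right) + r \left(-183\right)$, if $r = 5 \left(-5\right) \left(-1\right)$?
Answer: $-4688$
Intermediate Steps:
$r = 25$ ($r = \left(-25\right) \left(-1\right) = 25$)
$\left(-180 - -67\right) + r \left(-183\right) = \left(-180 - -67\right) + 25 \left(-183\right) = \left(-180 + 67\right) - 4575 = -113 - 4575 = -4688$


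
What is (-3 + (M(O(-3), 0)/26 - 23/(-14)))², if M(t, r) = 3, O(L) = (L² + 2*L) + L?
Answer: 12769/8281 ≈ 1.5420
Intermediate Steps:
O(L) = L² + 3*L
(-3 + (M(O(-3), 0)/26 - 23/(-14)))² = (-3 + (3/26 - 23/(-14)))² = (-3 + (3*(1/26) - 23*(-1/14)))² = (-3 + (3/26 + 23/14))² = (-3 + 160/91)² = (-113/91)² = 12769/8281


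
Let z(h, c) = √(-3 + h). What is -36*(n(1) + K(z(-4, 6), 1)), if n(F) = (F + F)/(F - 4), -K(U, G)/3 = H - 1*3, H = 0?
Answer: -300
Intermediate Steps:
K(U, G) = 9 (K(U, G) = -3*(0 - 1*3) = -3*(0 - 3) = -3*(-3) = 9)
n(F) = 2*F/(-4 + F) (n(F) = (2*F)/(-4 + F) = 2*F/(-4 + F))
-36*(n(1) + K(z(-4, 6), 1)) = -36*(2*1/(-4 + 1) + 9) = -36*(2*1/(-3) + 9) = -36*(2*1*(-⅓) + 9) = -36*(-⅔ + 9) = -36*25/3 = -300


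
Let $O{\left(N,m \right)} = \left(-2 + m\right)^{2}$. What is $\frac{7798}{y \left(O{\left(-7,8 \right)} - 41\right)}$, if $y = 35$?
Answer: $- \frac{1114}{25} \approx -44.56$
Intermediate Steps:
$\frac{7798}{y \left(O{\left(-7,8 \right)} - 41\right)} = \frac{7798}{35 \left(\left(-2 + 8\right)^{2} - 41\right)} = \frac{7798}{35 \left(6^{2} - 41\right)} = \frac{7798}{35 \left(36 - 41\right)} = \frac{7798}{35 \left(-5\right)} = \frac{7798}{-175} = 7798 \left(- \frac{1}{175}\right) = - \frac{1114}{25}$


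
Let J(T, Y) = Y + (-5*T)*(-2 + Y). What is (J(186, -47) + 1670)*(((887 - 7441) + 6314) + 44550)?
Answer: 2091121830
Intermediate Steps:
J(T, Y) = Y - 5*T*(-2 + Y)
(J(186, -47) + 1670)*(((887 - 7441) + 6314) + 44550) = ((-47 + 10*186 - 5*186*(-47)) + 1670)*(((887 - 7441) + 6314) + 44550) = ((-47 + 1860 + 43710) + 1670)*((-6554 + 6314) + 44550) = (45523 + 1670)*(-240 + 44550) = 47193*44310 = 2091121830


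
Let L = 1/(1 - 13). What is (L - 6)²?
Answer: 5329/144 ≈ 37.007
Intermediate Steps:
L = -1/12 (L = 1/(-12) = -1/12 ≈ -0.083333)
(L - 6)² = (-1/12 - 6)² = (-73/12)² = 5329/144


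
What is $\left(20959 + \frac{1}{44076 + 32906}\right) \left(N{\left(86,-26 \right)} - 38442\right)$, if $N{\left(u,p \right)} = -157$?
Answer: $- \frac{62278164059661}{76982} \approx -8.09 \cdot 10^{8}$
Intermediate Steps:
$\left(20959 + \frac{1}{44076 + 32906}\right) \left(N{\left(86,-26 \right)} - 38442\right) = \left(20959 + \frac{1}{44076 + 32906}\right) \left(-157 - 38442\right) = \left(20959 + \frac{1}{76982}\right) \left(-38599\right) = \frac{1613465739}{76982} \left(-38599\right) = - \frac{62278164059661}{76982}$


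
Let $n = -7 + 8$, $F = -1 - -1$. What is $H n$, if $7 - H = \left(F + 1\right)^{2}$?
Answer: $6$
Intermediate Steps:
$F = 0$ ($F = -1 + 1 = 0$)
$H = 6$ ($H = 7 - \left(0 + 1\right)^{2} = 7 - 1^{2} = 7 - 1 = 6$)
$n = 1$
$H n = 6 \cdot 1 = 6$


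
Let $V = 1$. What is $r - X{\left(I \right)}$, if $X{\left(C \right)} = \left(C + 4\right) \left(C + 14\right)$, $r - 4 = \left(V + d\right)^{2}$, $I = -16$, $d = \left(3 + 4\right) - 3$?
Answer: $5$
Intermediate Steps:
$d = 4$ ($d = 7 - 3 = 4$)
$r = 29$ ($r = 4 + \left(1 + 4\right)^{2} = 4 + 5^{2} = 4 + 25 = 29$)
$X{\left(C \right)} = \left(4 + C\right) \left(14 + C\right)$
$r - X{\left(I \right)} = 29 - \left(56 + \left(-16\right)^{2} + 18 \left(-16\right)\right) = 29 - \left(56 + 256 - 288\right) = 29 - 24 = 5$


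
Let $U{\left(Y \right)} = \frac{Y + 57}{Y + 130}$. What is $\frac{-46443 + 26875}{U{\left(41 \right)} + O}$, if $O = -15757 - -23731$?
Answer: $- \frac{836532}{340913} \approx -2.4538$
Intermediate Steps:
$U{\left(Y \right)} = \frac{57 + Y}{130 + Y}$
$O = 7974$ ($O = -15757 + 23731 = 7974$)
$\frac{-46443 + 26875}{U{\left(41 \right)} + O} = \frac{-46443 + 26875}{\frac{57 + 41}{130 + 41} + 7974} = - \frac{19568}{\frac{1}{171} \cdot 98 + 7974} = - \frac{19568}{\frac{98}{171} + 7974} = - \frac{19568}{\frac{1363652}{171}} = \left(-19568\right) \frac{171}{1363652} = - \frac{836532}{340913}$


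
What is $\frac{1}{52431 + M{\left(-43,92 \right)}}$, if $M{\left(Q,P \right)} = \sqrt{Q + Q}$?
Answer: $\frac{52431}{2749009847} - \frac{i \sqrt{86}}{2749009847} \approx 1.9073 \cdot 10^{-5} - 3.3734 \cdot 10^{-9} i$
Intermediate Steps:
$M{\left(Q,P \right)} = \sqrt{2} \sqrt{Q}$ ($M{\left(Q,P \right)} = \sqrt{2 Q} = \sqrt{2} \sqrt{Q}$)
$\frac{1}{52431 + M{\left(-43,92 \right)}} = \frac{1}{52431 + \sqrt{2} \sqrt{-43}} = \frac{1}{52431 + \sqrt{2} i \sqrt{43}} = \frac{1}{52431 + i \sqrt{86}}$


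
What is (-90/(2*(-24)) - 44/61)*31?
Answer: 17453/488 ≈ 35.764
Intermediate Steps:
(-90/(2*(-24)) - 44/61)*31 = (-90/(-48) - 44*1/61)*31 = (-90*(-1/48) - 44/61)*31 = (15/8 - 44/61)*31 = (563/488)*31 = 17453/488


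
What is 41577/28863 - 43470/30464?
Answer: 283979/20935296 ≈ 0.013565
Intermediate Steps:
41577/28863 - 43470/30464 = 41577*(1/28863) - 43470*1/30464 = 13859/9621 - 3105/2176 = 283979/20935296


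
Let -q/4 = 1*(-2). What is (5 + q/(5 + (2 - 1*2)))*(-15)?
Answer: -99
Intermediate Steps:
q = 8 (q = -4*(-2) = 8)
(5 + q/(5 + (2 - 1*2)))*(-15) = (5 + 8/(5 + (2 - 1*2)))*(-15) = (5 + 8/(5 + (2 - 2)))*(-15) = (5 + 8/(5 + 0))*(-15) = (5 + 8/5)*(-15) = (33/5)*(-15) = -99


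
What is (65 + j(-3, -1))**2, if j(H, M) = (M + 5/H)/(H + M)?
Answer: 38809/9 ≈ 4312.1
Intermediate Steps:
j(H, M) = (M + 5/H)/(H + M)
(65 + j(-3, -1))**2 = (65 + (5 - 3*(-1))/((-3)*(-3 - 1)))**2 = (65 - 1/3*(5 + 3)/(-4))**2 = (65 - 1/3*(-1/4)*8)**2 = (65 + 2/3)**2 = (197/3)**2 = 38809/9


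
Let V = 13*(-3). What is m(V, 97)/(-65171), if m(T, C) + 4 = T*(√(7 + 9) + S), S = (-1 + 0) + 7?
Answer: 394/65171 ≈ 0.0060456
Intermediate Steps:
S = 6 (S = -1 + 7 = 6)
V = -39
m(T, C) = -4 + 10*T (m(T, C) = -4 + T*(√(7 + 9) + 6) = -4 + T*(√16 + 6) = -4 + T*(4 + 6) = -4 + T*10 = -4 + 10*T)
m(V, 97)/(-65171) = (-4 + 10*(-39))/(-65171) = (-4 - 390)*(-1/65171) = -394*(-1/65171) = 394/65171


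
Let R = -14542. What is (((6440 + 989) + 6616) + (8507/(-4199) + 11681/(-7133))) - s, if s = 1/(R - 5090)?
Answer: 8256406957227547/588007200144 ≈ 14041.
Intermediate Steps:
s = -1/19632 (s = 1/(-14542 - 5090) = 1/(-19632) = -1/19632 ≈ -5.0937e-5)
(((6440 + 989) + 6616) + (8507/(-4199) + 11681/(-7133))) - s = (((6440 + 989) + 6616) + (8507/(-4199) + 11681/(-7133))) - 1*(-1/19632) = ((7429 + 6616) + (8507*(-1/4199) + 11681*(-1/7133))) + 1/19632 = (14045 + (-8507/4199 - 11681/7133)) + 1/19632 = (14045 - 109728950/29951467) + 1/19632 = 420558625065/29951467 + 1/19632 = 8256406957227547/588007200144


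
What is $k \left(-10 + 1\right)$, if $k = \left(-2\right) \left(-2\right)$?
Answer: $-36$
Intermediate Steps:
$k = 4$
$k \left(-10 + 1\right) = 4 \left(-10 + 1\right) = 4 \left(-9\right) = -36$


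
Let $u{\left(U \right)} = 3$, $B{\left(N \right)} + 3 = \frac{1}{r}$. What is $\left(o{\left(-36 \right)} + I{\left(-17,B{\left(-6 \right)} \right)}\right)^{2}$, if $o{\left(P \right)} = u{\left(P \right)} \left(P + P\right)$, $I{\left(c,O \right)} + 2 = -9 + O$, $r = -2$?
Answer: $\frac{212521}{4} \approx 53130.0$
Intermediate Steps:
$B{\left(N \right)} = - \frac{7}{2}$ ($B{\left(N \right)} = -3 + \frac{1}{-2} = -3 - \frac{1}{2} = - \frac{7}{2}$)
$I{\left(c,O \right)} = -11 + O$ ($I{\left(c,O \right)} = -2 + \left(-9 + O\right) = -11 + O$)
$o{\left(P \right)} = 6 P$ ($o{\left(P \right)} = 3 \left(P + P\right) = 3 \cdot 2 P = 6 P$)
$\left(o{\left(-36 \right)} + I{\left(-17,B{\left(-6 \right)} \right)}\right)^{2} = \left(6 \left(-36\right) - \frac{29}{2}\right)^{2} = \left(-216 - \frac{29}{2}\right)^{2} = \left(- \frac{461}{2}\right)^{2} = \frac{212521}{4}$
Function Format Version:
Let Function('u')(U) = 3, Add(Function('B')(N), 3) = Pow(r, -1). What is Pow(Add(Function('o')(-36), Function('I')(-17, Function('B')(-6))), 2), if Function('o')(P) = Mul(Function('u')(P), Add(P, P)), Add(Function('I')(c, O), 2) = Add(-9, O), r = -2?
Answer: Rational(212521, 4) ≈ 53130.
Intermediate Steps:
Function('B')(N) = Rational(-7, 2) (Function('B')(N) = Add(-3, Pow(-2, -1)) = Add(-3, Rational(-1, 2)) = Rational(-7, 2))
Function('I')(c, O) = Add(-11, O) (Function('I')(c, O) = Add(-2, Add(-9, O)) = Add(-11, O))
Function('o')(P) = Mul(6, P) (Function('o')(P) = Mul(3, Add(P, P)) = Mul(3, Mul(2, P)) = Mul(6, P))
Pow(Add(Function('o')(-36), Function('I')(-17, Function('B')(-6))), 2) = Pow(Add(Mul(6, -36), Add(-11, Rational(-7, 2))), 2) = Pow(Add(-216, Rational(-29, 2)), 2) = Pow(Rational(-461, 2), 2) = Rational(212521, 4)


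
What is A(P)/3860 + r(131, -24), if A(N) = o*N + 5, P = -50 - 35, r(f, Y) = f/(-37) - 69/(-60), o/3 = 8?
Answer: -104178/35705 ≈ -2.9177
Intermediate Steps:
o = 24 (o = 3*8 = 24)
r(f, Y) = 23/20 - f/37 (r(f, Y) = f*(-1/37) - 69*(-1/60) = -f/37 + 23/20 = 23/20 - f/37)
P = -85
A(N) = 5 + 24*N (A(N) = 24*N + 5 = 5 + 24*N)
A(P)/3860 + r(131, -24) = (5 + 24*(-85))/3860 + (23/20 - 1/37*131) = (5 - 2040)*(1/3860) + (23/20 - 131/37) = -2035*1/3860 - 1769/740 = -407/772 - 1769/740 = -104178/35705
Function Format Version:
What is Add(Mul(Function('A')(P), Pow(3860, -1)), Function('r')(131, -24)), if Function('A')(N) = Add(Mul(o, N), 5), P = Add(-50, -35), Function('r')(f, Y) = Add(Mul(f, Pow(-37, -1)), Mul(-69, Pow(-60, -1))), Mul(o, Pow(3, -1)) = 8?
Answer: Rational(-104178, 35705) ≈ -2.9177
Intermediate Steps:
o = 24 (o = Mul(3, 8) = 24)
Function('r')(f, Y) = Add(Rational(23, 20), Mul(Rational(-1, 37), f)) (Function('r')(f, Y) = Add(Mul(f, Rational(-1, 37)), Mul(-69, Rational(-1, 60))) = Add(Mul(Rational(-1, 37), f), Rational(23, 20)) = Add(Rational(23, 20), Mul(Rational(-1, 37), f)))
P = -85
Function('A')(N) = Add(5, Mul(24, N)) (Function('A')(N) = Add(Mul(24, N), 5) = Add(5, Mul(24, N)))
Add(Mul(Function('A')(P), Pow(3860, -1)), Function('r')(131, -24)) = Add(Mul(Add(5, Mul(24, -85)), Pow(3860, -1)), Add(Rational(23, 20), Mul(Rational(-1, 37), 131))) = Add(Mul(Add(5, -2040), Rational(1, 3860)), Add(Rational(23, 20), Rational(-131, 37))) = Add(Mul(-2035, Rational(1, 3860)), Rational(-1769, 740)) = Add(Rational(-407, 772), Rational(-1769, 740)) = Rational(-104178, 35705)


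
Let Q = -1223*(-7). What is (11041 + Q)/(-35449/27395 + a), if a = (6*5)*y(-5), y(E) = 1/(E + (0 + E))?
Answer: -24408945/5347 ≈ -4565.0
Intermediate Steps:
y(E) = 1/(2*E) (y(E) = 1/(E + E) = 1/(2*E))
a = -3 (a = (6*5)*((½)/(-5)) = 30*((½)*(-⅕)) = 30*(-⅒) = -3)
Q = 8561
(11041 + Q)/(-35449/27395 + a) = (11041 + 8561)/(-35449/27395 - 3) = 19602/(-35449*1/27395 - 3) = 19602/(-35449/27395 - 3) = 19602/(-117634/27395) = 19602*(-27395/117634) = -24408945/5347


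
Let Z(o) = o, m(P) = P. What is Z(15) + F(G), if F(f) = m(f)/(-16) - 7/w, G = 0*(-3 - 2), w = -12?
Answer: 187/12 ≈ 15.583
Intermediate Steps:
G = 0 (G = 0*(-5) = 0)
F(f) = 7/12 - f/16 (F(f) = f/(-16) - 7/(-12) = f*(-1/16) - 7*(-1/12) = -f/16 + 7/12 = 7/12 - f/16)
Z(15) + F(G) = 15 + (7/12 - 1/16*0) = 15 + (7/12 + 0) = 15 + 7/12 = 187/12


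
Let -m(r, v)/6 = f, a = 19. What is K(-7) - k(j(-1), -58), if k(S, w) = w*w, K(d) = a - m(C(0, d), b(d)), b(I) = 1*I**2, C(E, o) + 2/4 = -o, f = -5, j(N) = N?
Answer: -3375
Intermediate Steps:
C(E, o) = -1/2 - o
b(I) = I**2
m(r, v) = 30 (m(r, v) = -6*(-5) = 30)
K(d) = -11 (K(d) = 19 - 1*30 = 19 - 30 = -11)
k(S, w) = w**2
K(-7) - k(j(-1), -58) = -11 - 1*(-58)**2 = -11 - 1*3364 = -11 - 3364 = -3375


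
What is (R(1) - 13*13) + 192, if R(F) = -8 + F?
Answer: 16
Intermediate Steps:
(R(1) - 13*13) + 192 = ((-8 + 1) - 13*13) + 192 = (-7 - 169) + 192 = -176 + 192 = 16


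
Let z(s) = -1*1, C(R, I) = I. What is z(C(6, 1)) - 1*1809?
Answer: -1810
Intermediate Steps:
z(s) = -1
z(C(6, 1)) - 1*1809 = -1 - 1*1809 = -1 - 1809 = -1810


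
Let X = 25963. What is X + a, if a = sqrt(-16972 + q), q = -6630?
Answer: 25963 + I*sqrt(23602) ≈ 25963.0 + 153.63*I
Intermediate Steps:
a = I*sqrt(23602) (a = sqrt(-16972 - 6630) = sqrt(-23602) = I*sqrt(23602) ≈ 153.63*I)
X + a = 25963 + I*sqrt(23602)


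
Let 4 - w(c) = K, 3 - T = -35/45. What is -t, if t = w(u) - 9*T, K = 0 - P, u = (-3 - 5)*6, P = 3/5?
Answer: 147/5 ≈ 29.400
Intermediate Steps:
P = 3/5 (P = 3*(1/5) = 3/5 ≈ 0.60000)
u = -48 (u = -8*6 = -48)
T = 34/9 (T = 3 - (-35)/45 = 3 - 1*(-7/9) = 3 + 7/9 = 34/9 ≈ 3.7778)
K = -3/5 (K = 0 - 1*3/5 = 0 - 3/5 = -3/5 ≈ -0.60000)
w(c) = 23/5 (w(c) = 4 - 1*(-3/5) = 4 + 3/5 = 23/5)
t = -147/5 (t = 23/5 - 9*34/9 = 23/5 - 34 = -147/5 ≈ -29.400)
-t = -1*(-147/5) = 147/5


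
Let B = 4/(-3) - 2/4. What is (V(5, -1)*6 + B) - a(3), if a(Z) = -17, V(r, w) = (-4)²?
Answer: 667/6 ≈ 111.17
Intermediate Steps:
V(r, w) = 16
B = -11/6 (B = 4*(-⅓) - 2*¼ = -4/3 - ½ = -11/6 ≈ -1.8333)
(V(5, -1)*6 + B) - a(3) = (16*6 - 11/6) - 1*(-17) = (96 - 11/6) + 17 = 565/6 + 17 = 667/6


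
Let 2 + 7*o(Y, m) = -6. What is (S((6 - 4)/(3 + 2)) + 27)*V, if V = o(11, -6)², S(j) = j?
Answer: 8768/245 ≈ 35.788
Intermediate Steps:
o(Y, m) = -8/7 (o(Y, m) = -2/7 + (⅐)*(-6) = -2/7 - 6/7 = -8/7)
V = 64/49 (V = (-8/7)² = 64/49 ≈ 1.3061)
(S((6 - 4)/(3 + 2)) + 27)*V = ((6 - 4)/(3 + 2) + 27)*(64/49) = (2/5 + 27)*(64/49) = (2*(⅕) + 27)*(64/49) = (⅖ + 27)*(64/49) = (137/5)*(64/49) = 8768/245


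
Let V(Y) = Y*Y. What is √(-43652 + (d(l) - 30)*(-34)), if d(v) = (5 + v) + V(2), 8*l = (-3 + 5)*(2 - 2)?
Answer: I*√42938 ≈ 207.21*I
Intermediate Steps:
V(Y) = Y²
l = 0 (l = ((-3 + 5)*(2 - 2))/8 = (2*0)/8 = (⅛)*0 = 0)
d(v) = 9 + v (d(v) = (5 + v) + 2² = (5 + v) + 4 = 9 + v)
√(-43652 + (d(l) - 30)*(-34)) = √(-43652 + ((9 + 0) - 30)*(-34)) = √(-43652 + (9 - 30)*(-34)) = √(-43652 - 21*(-34)) = √(-43652 + 714) = √(-42938) = I*√42938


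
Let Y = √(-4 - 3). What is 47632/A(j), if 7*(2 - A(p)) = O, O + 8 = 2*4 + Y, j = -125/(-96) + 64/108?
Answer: 666848/29 + 47632*I*√7/29 ≈ 22995.0 + 4345.6*I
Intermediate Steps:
Y = I*√7 (Y = √(-7) = I*√7 ≈ 2.6458*I)
j = 1637/864 (j = -125*(-1/96) + 64*(1/108) = 125/96 + 16/27 = 1637/864 ≈ 1.8947)
O = I*√7 (O = -8 + (2*4 + I*√7) = -8 + (8 + I*√7) = I*√7 ≈ 2.6458*I)
A(p) = 2 - I*√7/7
47632/A(j) = 47632/(2 - I*√7/7)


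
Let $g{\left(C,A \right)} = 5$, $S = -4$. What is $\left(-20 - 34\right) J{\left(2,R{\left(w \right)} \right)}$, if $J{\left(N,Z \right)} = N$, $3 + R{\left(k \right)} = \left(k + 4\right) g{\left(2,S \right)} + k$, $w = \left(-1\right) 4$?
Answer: $-108$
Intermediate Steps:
$w = -4$
$R{\left(k \right)} = 17 + 6 k$ ($R{\left(k \right)} = -3 + \left(\left(k + 4\right) 5 + k\right) = -3 + \left(\left(4 + k\right) 5 + k\right) = -3 + \left(\left(20 + 5 k\right) + k\right) = -3 + \left(20 + 6 k\right) = 17 + 6 k$)
$\left(-20 - 34\right) J{\left(2,R{\left(w \right)} \right)} = \left(-20 - 34\right) 2 = \left(-54\right) 2 = -108$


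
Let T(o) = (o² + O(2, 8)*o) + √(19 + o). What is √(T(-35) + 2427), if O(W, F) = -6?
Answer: √(3862 + 4*I) ≈ 62.145 + 0.0322*I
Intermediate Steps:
T(o) = o² + √(19 + o) - 6*o (T(o) = (o² - 6*o) + √(19 + o) = o² + √(19 + o) - 6*o)
√(T(-35) + 2427) = √(((-35)² + √(19 - 35) - 6*(-35)) + 2427) = √((1225 + √(-16) + 210) + 2427) = √((1225 + 4*I + 210) + 2427) = √((1435 + 4*I) + 2427) = √(3862 + 4*I)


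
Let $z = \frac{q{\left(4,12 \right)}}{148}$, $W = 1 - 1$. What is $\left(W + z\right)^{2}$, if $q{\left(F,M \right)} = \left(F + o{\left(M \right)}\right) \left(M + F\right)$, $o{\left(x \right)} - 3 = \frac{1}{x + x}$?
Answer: $\frac{28561}{49284} \approx 0.57952$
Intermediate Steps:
$o{\left(x \right)} = 3 + \frac{1}{2 x}$ ($o{\left(x \right)} = 3 + \frac{1}{x + x} = 3 + \frac{1}{2 x}$)
$W = 0$ ($W = 1 - 1 = 0$)
$q{\left(F,M \right)} = \left(F + M\right) \left(3 + F + \frac{1}{2 M}\right)$ ($q{\left(F,M \right)} = \left(F + \left(3 + \frac{1}{2 M}\right)\right) \left(M + F\right) = \left(3 + F + \frac{1}{2 M}\right) \left(F + M\right) = \left(F + M\right) \left(3 + F + \frac{1}{2 M}\right)$)
$z = \frac{169}{222}$ ($z = \frac{\frac{1}{2} + 4^{2} + 3 \cdot 4 + 3 \cdot 12 + 4 \cdot 12 + \frac{1}{2} \cdot 4 \cdot \frac{1}{12}}{148} = \left(\frac{1}{2} + 16 + 12 + 36 + 48 + \frac{1}{2} \cdot 4 \cdot \frac{1}{12}\right) \frac{1}{148} = \left(\frac{1}{2} + 16 + 12 + 36 + 48 + \frac{1}{6}\right) \frac{1}{148} = \frac{338}{3} \cdot \frac{1}{148} = \frac{169}{222} \approx 0.76126$)
$\left(W + z\right)^{2} = \left(0 + \frac{169}{222}\right)^{2} = \left(\frac{169}{222}\right)^{2} = \frac{28561}{49284}$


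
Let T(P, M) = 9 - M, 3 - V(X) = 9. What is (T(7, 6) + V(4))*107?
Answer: -321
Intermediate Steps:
V(X) = -6 (V(X) = 3 - 1*9 = 3 - 9 = -6)
(T(7, 6) + V(4))*107 = ((9 - 1*6) - 6)*107 = ((9 - 6) - 6)*107 = (3 - 6)*107 = -3*107 = -321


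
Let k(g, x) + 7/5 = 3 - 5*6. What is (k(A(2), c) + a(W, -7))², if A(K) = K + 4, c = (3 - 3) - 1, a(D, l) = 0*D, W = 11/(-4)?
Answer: 20164/25 ≈ 806.56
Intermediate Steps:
W = -11/4 (W = 11*(-¼) = -11/4 ≈ -2.7500)
a(D, l) = 0
c = -1 (c = 0 - 1 = -1)
A(K) = 4 + K
k(g, x) = -142/5 (k(g, x) = -7/5 + (3 - 5*6) = -7/5 + (3 - 30) = -7/5 - 27 = -142/5)
(k(A(2), c) + a(W, -7))² = (-142/5 + 0)² = (-142/5)² = 20164/25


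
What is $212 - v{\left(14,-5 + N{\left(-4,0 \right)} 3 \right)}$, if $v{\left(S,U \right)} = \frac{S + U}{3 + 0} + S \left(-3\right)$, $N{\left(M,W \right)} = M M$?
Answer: $235$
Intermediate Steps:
$N{\left(M,W \right)} = M^{2}$
$v{\left(S,U \right)} = - \frac{8 S}{3} + \frac{U}{3}$ ($v{\left(S,U \right)} = \frac{S + U}{3} - 3 S = \left(S + U\right) \frac{1}{3} - 3 S = \left(\frac{S}{3} + \frac{U}{3}\right) - 3 S = - \frac{8 S}{3} + \frac{U}{3}$)
$212 - v{\left(14,-5 + N{\left(-4,0 \right)} 3 \right)} = 212 - \left(\left(- \frac{8}{3}\right) 14 + \frac{-5 + \left(-4\right)^{2} \cdot 3}{3}\right) = 212 - \left(- \frac{112}{3} + \frac{-5 + 16 \cdot 3}{3}\right) = 212 - \left(- \frac{112}{3} + \frac{-5 + 48}{3}\right) = 212 - \left(- \frac{112}{3} + \frac{1}{3} \cdot 43\right) = 212 - \left(- \frac{112}{3} + \frac{43}{3}\right) = 212 - -23 = 212 + 23 = 235$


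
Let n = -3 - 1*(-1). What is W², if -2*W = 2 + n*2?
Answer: 1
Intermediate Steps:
n = -2 (n = -3 + 1 = -2)
W = 1 (W = -(2 - 2*2)/2 = -(2 - 4)/2 = -½*(-2) = 1)
W² = 1² = 1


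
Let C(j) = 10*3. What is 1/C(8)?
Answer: 1/30 ≈ 0.033333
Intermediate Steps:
C(j) = 30
1/C(8) = 1/30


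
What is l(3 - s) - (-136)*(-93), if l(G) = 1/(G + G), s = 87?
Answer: -2124865/168 ≈ -12648.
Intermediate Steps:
l(G) = 1/(2*G)
l(3 - s) - (-136)*(-93) = 1/(2*(3 - 1*87)) - (-136)*(-93) = 1/(2*(3 - 87)) - 1*12648 = (½)/(-84) - 12648 = (½)*(-1/84) - 12648 = -1/168 - 12648 = -2124865/168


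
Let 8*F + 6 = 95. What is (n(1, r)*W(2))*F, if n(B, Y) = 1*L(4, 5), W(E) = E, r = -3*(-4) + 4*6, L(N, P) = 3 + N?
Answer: 623/4 ≈ 155.75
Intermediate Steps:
F = 89/8 (F = -¾ + (⅛)*95 = -¾ + 95/8 = 89/8 ≈ 11.125)
r = 36 (r = 12 + 24 = 36)
n(B, Y) = 7 (n(B, Y) = 1*(3 + 4) = 1*7 = 7)
(n(1, r)*W(2))*F = (7*2)*(89/8) = 14*(89/8) = 623/4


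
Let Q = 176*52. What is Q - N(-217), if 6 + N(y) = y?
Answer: 9375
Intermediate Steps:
N(y) = -6 + y
Q = 9152
Q - N(-217) = 9152 - (-6 - 217) = 9152 - 1*(-223) = 9152 + 223 = 9375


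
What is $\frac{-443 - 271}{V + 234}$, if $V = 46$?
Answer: $- \frac{51}{20} \approx -2.55$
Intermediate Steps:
$\frac{-443 - 271}{V + 234} = \frac{-443 - 271}{46 + 234} = - \frac{714}{280} = \left(-714\right) \frac{1}{280} = - \frac{51}{20}$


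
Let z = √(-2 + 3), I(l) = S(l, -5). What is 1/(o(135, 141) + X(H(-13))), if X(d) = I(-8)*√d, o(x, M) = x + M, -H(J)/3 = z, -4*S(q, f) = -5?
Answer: 1472/406297 - 20*I*√3/1218891 ≈ 0.003623 - 2.842e-5*I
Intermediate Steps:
S(q, f) = 5/4 (S(q, f) = -¼*(-5) = 5/4)
I(l) = 5/4
z = 1 (z = √1 = 1)
H(J) = -3 (H(J) = -3*1 = -3)
o(x, M) = M + x
X(d) = 5*√d/4
1/(o(135, 141) + X(H(-13))) = 1/((141 + 135) + 5*√(-3)/4) = 1/(276 + 5*(I*√3)/4) = 1/(276 + 5*I*√3/4)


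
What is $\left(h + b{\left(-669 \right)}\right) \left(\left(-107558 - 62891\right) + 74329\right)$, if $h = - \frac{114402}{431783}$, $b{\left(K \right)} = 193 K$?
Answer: $\frac{5358751518049560}{431783} \approx 1.2411 \cdot 10^{10}$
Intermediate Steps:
$h = - \frac{114402}{431783}$ ($h = \left(-114402\right) \frac{1}{431783} = - \frac{114402}{431783} \approx -0.26495$)
$\left(h + b{\left(-669 \right)}\right) \left(\left(-107558 - 62891\right) + 74329\right) = \left(- \frac{114402}{431783} + 193 \left(-669\right)\right) \left(\left(-107558 - 62891\right) + 74329\right) = \left(- \frac{114402}{431783} - 129117\right) \left(-170449 + 74329\right) = \left(- \frac{55750640013}{431783}\right) \left(-96120\right) = \frac{5358751518049560}{431783}$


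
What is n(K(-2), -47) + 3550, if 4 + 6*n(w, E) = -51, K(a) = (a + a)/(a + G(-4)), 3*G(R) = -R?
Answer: 21245/6 ≈ 3540.8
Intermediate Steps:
G(R) = -R/3 (G(R) = (-R)/3 = -R/3)
K(a) = 2*a/(4/3 + a) (K(a) = (a + a)/(a - 1/3*(-4)) = (2*a)/(a + 4/3) = (2*a)/(4/3 + a) = 2*a/(4/3 + a))
n(w, E) = -55/6 (n(w, E) = -2/3 + (1/6)*(-51) = -2/3 - 17/2 = -55/6)
n(K(-2), -47) + 3550 = -55/6 + 3550 = 21245/6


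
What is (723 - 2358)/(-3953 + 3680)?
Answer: 545/91 ≈ 5.9890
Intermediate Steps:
(723 - 2358)/(-3953 + 3680) = -1635/(-273) = -1635*(-1/273) = 545/91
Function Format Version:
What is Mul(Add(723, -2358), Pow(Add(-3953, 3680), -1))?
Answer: Rational(545, 91) ≈ 5.9890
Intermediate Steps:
Mul(Add(723, -2358), Pow(Add(-3953, 3680), -1)) = Mul(-1635, Pow(-273, -1)) = Mul(-1635, Rational(-1, 273)) = Rational(545, 91)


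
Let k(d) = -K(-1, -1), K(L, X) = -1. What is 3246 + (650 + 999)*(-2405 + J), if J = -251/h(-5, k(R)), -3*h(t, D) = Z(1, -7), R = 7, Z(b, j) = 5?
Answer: -18571298/5 ≈ -3.7143e+6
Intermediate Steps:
k(d) = 1 (k(d) = -1*(-1) = 1)
h(t, D) = -5/3 (h(t, D) = -⅓*5 = -5/3)
J = 753/5 (J = -251/(-5/3) = -251*(-⅗) = 753/5 ≈ 150.60)
3246 + (650 + 999)*(-2405 + J) = 3246 + (650 + 999)*(-2405 + 753/5) = 3246 + 1649*(-11272/5) = 3246 - 18587528/5 = -18571298/5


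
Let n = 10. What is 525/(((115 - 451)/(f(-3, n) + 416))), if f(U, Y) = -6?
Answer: -5125/8 ≈ -640.63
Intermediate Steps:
525/(((115 - 451)/(f(-3, n) + 416))) = 525/(((115 - 451)/(-6 + 416))) = 525/((-336/410)) = 525/((-336*1/410)) = 525/(-168/205) = 525*(-205/168) = -5125/8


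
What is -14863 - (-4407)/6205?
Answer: -92220508/6205 ≈ -14862.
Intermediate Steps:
-14863 - (-4407)/6205 = -14863 - 1*(-4407/6205) = -14863 + 4407/6205 = -92220508/6205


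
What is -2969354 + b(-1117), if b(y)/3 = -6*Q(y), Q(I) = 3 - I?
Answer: -2989514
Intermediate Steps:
b(y) = -54 + 18*y (b(y) = 3*(-6*(3 - y)) = 3*(-18 + 6*y) = -54 + 18*y)
-2969354 + b(-1117) = -2969354 + (-54 + 18*(-1117)) = -2969354 + (-54 - 20106) = -2969354 - 20160 = -2989514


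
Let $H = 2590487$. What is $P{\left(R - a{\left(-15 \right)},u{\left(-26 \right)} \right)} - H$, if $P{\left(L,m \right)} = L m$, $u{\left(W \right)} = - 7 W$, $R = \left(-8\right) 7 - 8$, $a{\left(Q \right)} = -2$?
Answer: $-2601771$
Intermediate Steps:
$R = -64$ ($R = -56 - 8 = -64$)
$P{\left(R - a{\left(-15 \right)},u{\left(-26 \right)} \right)} - H = \left(-64 - -2\right) \left(\left(-7\right) \left(-26\right)\right) - 2590487 = \left(-64 + 2\right) 182 - 2590487 = \left(-62\right) 182 - 2590487 = -11284 - 2590487 = -2601771$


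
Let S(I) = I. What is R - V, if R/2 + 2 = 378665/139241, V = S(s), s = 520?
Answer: -72204954/139241 ≈ -518.56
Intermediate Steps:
V = 520
R = 200366/139241 (R = -4 + 2*(378665/139241) = -4 + 757330/139241 = 200366/139241 ≈ 1.4390)
R - V = 200366/139241 - 1*520 = 200366/139241 - 520 = -72204954/139241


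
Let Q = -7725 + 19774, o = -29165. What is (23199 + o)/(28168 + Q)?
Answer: -5966/40217 ≈ -0.14835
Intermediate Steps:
Q = 12049
(23199 + o)/(28168 + Q) = (23199 - 29165)/(28168 + 12049) = -5966/40217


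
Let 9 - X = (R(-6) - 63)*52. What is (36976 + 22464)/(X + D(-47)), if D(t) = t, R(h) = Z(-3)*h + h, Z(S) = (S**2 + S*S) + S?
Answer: 5944/823 ≈ 7.2224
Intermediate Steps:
Z(S) = S + 2*S**2 (Z(S) = (S**2 + S**2) + S = 2*S**2 + S = S + 2*S**2)
R(h) = 16*h (R(h) = (-3*(1 + 2*(-3)))*h + h = (-3*(1 - 6))*h + h = (-3*(-5))*h + h = 15*h + h = 16*h)
X = 8277 (X = 9 - (16*(-6) - 63)*52 = 9 - (-96 - 63)*52 = 9 - (-159)*52 = 9 - 1*(-8268) = 9 + 8268 = 8277)
(36976 + 22464)/(X + D(-47)) = (36976 + 22464)/(8277 - 47) = 59440/8230 = 59440*(1/8230) = 5944/823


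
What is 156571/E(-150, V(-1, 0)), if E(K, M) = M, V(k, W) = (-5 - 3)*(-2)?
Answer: 156571/16 ≈ 9785.7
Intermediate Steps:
V(k, W) = 16 (V(k, W) = -8*(-2) = 16)
156571/E(-150, V(-1, 0)) = 156571/16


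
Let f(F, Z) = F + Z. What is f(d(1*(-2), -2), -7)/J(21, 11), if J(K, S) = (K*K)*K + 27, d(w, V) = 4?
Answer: -1/3096 ≈ -0.00032300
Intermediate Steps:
J(K, S) = 27 + K³ (J(K, S) = K²*K + 27 = K³ + 27 = 27 + K³)
f(d(1*(-2), -2), -7)/J(21, 11) = (4 - 7)/(27 + 21³) = -3/(27 + 9261) = -3/9288 = -3*1/9288 = -1/3096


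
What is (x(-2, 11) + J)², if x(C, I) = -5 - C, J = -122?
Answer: 15625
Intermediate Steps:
(x(-2, 11) + J)² = ((-5 - 1*(-2)) - 122)² = ((-5 + 2) - 122)² = (-3 - 122)² = (-125)² = 15625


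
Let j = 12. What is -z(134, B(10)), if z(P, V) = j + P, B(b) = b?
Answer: -146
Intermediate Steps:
z(P, V) = 12 + P
-z(134, B(10)) = -(12 + 134) = -1*146 = -146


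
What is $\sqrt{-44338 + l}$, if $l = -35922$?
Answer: $2 i \sqrt{20065} \approx 283.3 i$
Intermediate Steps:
$\sqrt{-44338 + l} = \sqrt{-44338 - 35922} = \sqrt{-80260} = 2 i \sqrt{20065}$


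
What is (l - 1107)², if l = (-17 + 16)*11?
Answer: 1249924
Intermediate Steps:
l = -11 (l = -1*11 = -11)
(l - 1107)² = (-11 - 1107)² = (-1118)² = 1249924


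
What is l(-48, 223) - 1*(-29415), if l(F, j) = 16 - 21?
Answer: 29410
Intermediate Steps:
l(F, j) = -5
l(-48, 223) - 1*(-29415) = -5 - 1*(-29415) = -5 + 29415 = 29410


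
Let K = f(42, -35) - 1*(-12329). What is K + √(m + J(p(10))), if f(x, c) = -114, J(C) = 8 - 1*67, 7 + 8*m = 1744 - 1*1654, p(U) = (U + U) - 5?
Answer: 12215 + I*√778/4 ≈ 12215.0 + 6.9732*I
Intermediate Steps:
p(U) = -5 + 2*U (p(U) = 2*U - 5 = -5 + 2*U)
m = 83/8 (m = -7/8 + (1744 - 1*1654)/8 = -7/8 + (1744 - 1654)/8 = -7/8 + (⅛)*90 = -7/8 + 45/4 = 83/8 ≈ 10.375)
J(C) = -59 (J(C) = 8 - 67 = -59)
K = 12215 (K = -114 - 1*(-12329) = -114 + 12329 = 12215)
K + √(m + J(p(10))) = 12215 + √(83/8 - 59) = 12215 + √(-389/8) = 12215 + I*√778/4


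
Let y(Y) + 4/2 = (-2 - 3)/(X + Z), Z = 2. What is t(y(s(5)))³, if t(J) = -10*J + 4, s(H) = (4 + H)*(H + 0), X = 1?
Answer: 1815848/27 ≈ 67254.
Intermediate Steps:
s(H) = H*(4 + H) (s(H) = (4 + H)*H = H*(4 + H))
y(Y) = -11/3 (y(Y) = -2 + (-2 - 3)/(1 + 2) = -2 - 5/3 = -11/3)
t(J) = 4 - 10*J
t(y(s(5)))³ = (4 - 10*(-11/3))³ = (4 + 110/3)³ = (122/3)³ = 1815848/27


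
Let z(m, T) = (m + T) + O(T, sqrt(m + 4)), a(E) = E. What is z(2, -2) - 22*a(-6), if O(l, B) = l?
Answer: 130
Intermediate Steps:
z(m, T) = m + 2*T (z(m, T) = (m + T) + T = (T + m) + T = m + 2*T)
z(2, -2) - 22*a(-6) = (2 + 2*(-2)) - 22*(-6) = (2 - 4) + 132 = -2 + 132 = 130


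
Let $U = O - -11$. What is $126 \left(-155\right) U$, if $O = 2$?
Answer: $-253890$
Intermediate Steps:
$U = 13$ ($U = 2 - -11 = 2 + 11 = 13$)
$126 \left(-155\right) U = 126 \left(-155\right) 13 = \left(-19530\right) 13 = -253890$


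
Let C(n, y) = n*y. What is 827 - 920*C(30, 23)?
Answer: -633973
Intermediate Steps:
827 - 920*C(30, 23) = 827 - 27600*23 = 827 - 920*690 = 827 - 634800 = -633973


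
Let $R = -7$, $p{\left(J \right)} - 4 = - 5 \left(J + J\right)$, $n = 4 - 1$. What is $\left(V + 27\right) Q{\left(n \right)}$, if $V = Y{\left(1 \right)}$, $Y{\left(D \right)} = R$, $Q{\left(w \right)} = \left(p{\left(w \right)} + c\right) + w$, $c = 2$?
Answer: $-420$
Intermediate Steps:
$n = 3$ ($n = 4 - 1 = 3$)
$p{\left(J \right)} = 4 - 10 J$ ($p{\left(J \right)} = 4 - 5 \left(J + J\right) = 4 - 5 \cdot 2 J = 4 - 10 J$)
$Q{\left(w \right)} = 6 - 9 w$ ($Q{\left(w \right)} = \left(\left(4 - 10 w\right) + 2\right) + w = \left(6 - 10 w\right) + w = 6 - 9 w$)
$Y{\left(D \right)} = -7$
$V = -7$
$\left(V + 27\right) Q{\left(n \right)} = \left(-7 + 27\right) \left(6 - 27\right) = 20 \left(6 - 27\right) = 20 \left(-21\right) = -420$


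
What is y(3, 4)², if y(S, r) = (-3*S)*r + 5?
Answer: 961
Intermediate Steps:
y(S, r) = 5 - 3*S*r (y(S, r) = -3*S*r + 5 = 5 - 3*S*r)
y(3, 4)² = (5 - 3*3*4)² = (5 - 36)² = (-31)² = 961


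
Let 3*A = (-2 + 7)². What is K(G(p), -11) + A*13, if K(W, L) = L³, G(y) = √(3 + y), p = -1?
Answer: -3668/3 ≈ -1222.7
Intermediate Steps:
A = 25/3 (A = (-2 + 7)²/3 = (⅓)*5² = (⅓)*25 = 25/3 ≈ 8.3333)
K(G(p), -11) + A*13 = (-11)³ + (25/3)*13 = -1331 + 325/3 = -3668/3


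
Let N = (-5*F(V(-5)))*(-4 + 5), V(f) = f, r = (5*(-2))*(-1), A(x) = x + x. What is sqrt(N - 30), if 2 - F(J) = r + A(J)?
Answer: 2*I*sqrt(10) ≈ 6.3246*I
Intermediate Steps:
A(x) = 2*x
r = 10 (r = -10*(-1) = 10)
F(J) = -8 - 2*J (F(J) = 2 - (10 + 2*J) = 2 + (-10 - 2*J) = -8 - 2*J)
N = -10 (N = (-5*(-8 - 2*(-5)))*(-4 + 5) = -5*(-8 + 10)*1 = -5*2*1 = -10*1 = -10)
sqrt(N - 30) = sqrt(-10 - 30) = sqrt(-40) = 2*I*sqrt(10)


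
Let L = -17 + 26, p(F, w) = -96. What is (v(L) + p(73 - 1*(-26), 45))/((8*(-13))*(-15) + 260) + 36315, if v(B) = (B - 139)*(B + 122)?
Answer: 33038087/910 ≈ 36306.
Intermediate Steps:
L = 9
v(B) = (-139 + B)*(122 + B)
(v(L) + p(73 - 1*(-26), 45))/((8*(-13))*(-15) + 260) + 36315 = ((-16958 + 9**2 - 17*9) - 96)/((8*(-13))*(-15) + 260) + 36315 = ((-16958 + 81 - 153) - 96)/(-104*(-15) + 260) + 36315 = (-17030 - 96)/(1560 + 260) + 36315 = -17126/1820 + 36315 = -17126*1/1820 + 36315 = -8563/910 + 36315 = 33038087/910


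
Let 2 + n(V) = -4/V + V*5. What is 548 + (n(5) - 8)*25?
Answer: 903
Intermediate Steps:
n(V) = -2 - 4/V + 5*V (n(V) = -2 + (-4/V + V*5) = -2 + (-4/V + 5*V) = -2 - 4/V + 5*V)
548 + (n(5) - 8)*25 = 548 + ((-2 - 4/5 + 5*5) - 8)*25 = 548 + ((-2 - 4*⅕ + 25) - 8)*25 = 548 + ((-2 - ⅘ + 25) - 8)*25 = 548 + (111/5 - 8)*25 = 548 + (71/5)*25 = 548 + 355 = 903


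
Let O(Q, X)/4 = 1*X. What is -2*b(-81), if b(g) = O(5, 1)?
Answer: -8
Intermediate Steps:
O(Q, X) = 4*X (O(Q, X) = 4*(1*X) = 4*X)
b(g) = 4 (b(g) = 4*1 = 4)
-2*b(-81) = -2*4 = -8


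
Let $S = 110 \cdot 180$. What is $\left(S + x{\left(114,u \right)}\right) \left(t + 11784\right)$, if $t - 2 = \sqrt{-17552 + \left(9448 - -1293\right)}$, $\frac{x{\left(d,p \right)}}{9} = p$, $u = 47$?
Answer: $238348278 + 141561 i \sqrt{139} \approx 2.3835 \cdot 10^{8} + 1.669 \cdot 10^{6} i$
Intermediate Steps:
$x{\left(d,p \right)} = 9 p$
$t = 2 + 7 i \sqrt{139}$ ($t = 2 + \sqrt{-17552 + \left(9448 - -1293\right)} = 2 + \sqrt{-17552 + \left(9448 + 1293\right)} = 2 + \sqrt{-17552 + 10741} = 2 + \sqrt{-6811} = 2 + 7 i \sqrt{139} \approx 2.0 + 82.529 i$)
$S = 19800$
$\left(S + x{\left(114,u \right)}\right) \left(t + 11784\right) = \left(19800 + 9 \cdot 47\right) \left(\left(2 + 7 i \sqrt{139}\right) + 11784\right) = \left(19800 + 423\right) \left(11786 + 7 i \sqrt{139}\right) = 20223 \left(11786 + 7 i \sqrt{139}\right) = 238348278 + 141561 i \sqrt{139}$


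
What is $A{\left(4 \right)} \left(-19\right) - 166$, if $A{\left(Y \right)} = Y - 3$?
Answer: $-185$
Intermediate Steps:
$A{\left(Y \right)} = -3 + Y$ ($A{\left(Y \right)} = Y - 3 = -3 + Y$)
$A{\left(4 \right)} \left(-19\right) - 166 = \left(-3 + 4\right) \left(-19\right) - 166 = 1 \left(-19\right) - 166 = -19 - 166 = -185$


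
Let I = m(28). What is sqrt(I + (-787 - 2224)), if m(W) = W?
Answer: I*sqrt(2983) ≈ 54.617*I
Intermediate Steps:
I = 28
sqrt(I + (-787 - 2224)) = sqrt(28 + (-787 - 2224)) = sqrt(28 - 3011) = sqrt(-2983) = I*sqrt(2983)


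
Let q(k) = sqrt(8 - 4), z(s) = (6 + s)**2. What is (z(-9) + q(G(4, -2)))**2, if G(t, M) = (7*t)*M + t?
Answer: 121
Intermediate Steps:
G(t, M) = t + 7*M*t (G(t, M) = 7*M*t + t = t + 7*M*t)
q(k) = 2 (q(k) = sqrt(4) = 2)
(z(-9) + q(G(4, -2)))**2 = ((6 - 9)**2 + 2)**2 = ((-3)**2 + 2)**2 = (9 + 2)**2 = 11**2 = 121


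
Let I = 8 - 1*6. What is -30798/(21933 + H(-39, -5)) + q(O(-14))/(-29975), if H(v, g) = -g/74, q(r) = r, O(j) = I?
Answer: -68317829794/48650833825 ≈ -1.4042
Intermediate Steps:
I = 2 (I = 8 - 6 = 2)
O(j) = 2
H(v, g) = -g/74 (H(v, g) = -g*(1/74) = -g/74)
-30798/(21933 + H(-39, -5)) + q(O(-14))/(-29975) = -30798/(21933 - 1/74*(-5)) + 2/(-29975) = -30798/(21933 + 5/74) + 2*(-1/29975) = -30798/1623047/74 - 2/29975 = -30798*74/1623047 - 2/29975 = -2279052/1623047 - 2/29975 = -68317829794/48650833825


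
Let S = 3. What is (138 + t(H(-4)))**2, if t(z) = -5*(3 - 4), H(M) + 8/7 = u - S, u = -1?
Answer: 20449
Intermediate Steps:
H(M) = -36/7 (H(M) = -8/7 + (-1 - 1*3) = -8/7 + (-1 - 3) = -8/7 - 4 = -36/7)
t(z) = 5 (t(z) = -5*(-1) = 5)
(138 + t(H(-4)))**2 = (138 + 5)**2 = 143**2 = 20449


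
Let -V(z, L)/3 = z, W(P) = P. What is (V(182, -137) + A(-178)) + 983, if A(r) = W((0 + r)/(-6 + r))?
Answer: 40293/92 ≈ 437.97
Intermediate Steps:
A(r) = r/(-6 + r) (A(r) = (0 + r)/(-6 + r) = r/(-6 + r))
V(z, L) = -3*z
(V(182, -137) + A(-178)) + 983 = (-3*182 - 178/(-6 - 178)) + 983 = (-546 - 178/(-184)) + 983 = (-546 - 178*(-1/184)) + 983 = (-546 + 89/92) + 983 = -50143/92 + 983 = 40293/92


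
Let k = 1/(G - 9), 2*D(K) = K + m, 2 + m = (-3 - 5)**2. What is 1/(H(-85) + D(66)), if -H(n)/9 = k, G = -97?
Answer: 106/6793 ≈ 0.015604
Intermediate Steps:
m = 62 (m = -2 + (-3 - 5)**2 = -2 + (-8)**2 = -2 + 64 = 62)
D(K) = 31 + K/2 (D(K) = (K + 62)/2 = (62 + K)/2 = 31 + K/2)
k = -1/106 (k = 1/(-97 - 9) = 1/(-106) = -1/106 ≈ -0.0094340)
H(n) = 9/106 (H(n) = -9*(-1/106) = 9/106)
1/(H(-85) + D(66)) = 1/(9/106 + (31 + (1/2)*66)) = 1/(9/106 + (31 + 33)) = 1/(9/106 + 64) = 1/(6793/106) = 106/6793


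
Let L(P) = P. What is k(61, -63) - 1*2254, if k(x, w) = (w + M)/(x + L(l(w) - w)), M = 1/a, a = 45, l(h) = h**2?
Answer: -415155824/184185 ≈ -2254.0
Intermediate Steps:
M = 1/45 ≈ 0.022222
k(x, w) = (1/45 + w)/(x + w**2 - w) (k(x, w) = (w + 1/45)/(x + (w**2 - w)) = (1/45 + w)/(x + w**2 - w))
k(61, -63) - 1*2254 = (1/45 - 63)/(61 + (-63)**2 - 1*(-63)) - 1*2254 = -2834/45/(61 + 3969 + 63) - 2254 = -2834/45/4093 - 2254 = (1/4093)*(-2834/45) - 2254 = -2834/184185 - 2254 = -415155824/184185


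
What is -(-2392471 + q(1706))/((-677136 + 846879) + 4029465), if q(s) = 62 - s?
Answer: 2394115/4199208 ≈ 0.57014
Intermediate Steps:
-(-2392471 + q(1706))/((-677136 + 846879) + 4029465) = -(-2392471 + (62 - 1*1706))/((-677136 + 846879) + 4029465) = -(-2392471 + (62 - 1706))/(169743 + 4029465) = -(-2392471 - 1644)/4199208 = -(-2394115)/4199208 = -1*(-2394115/4199208) = 2394115/4199208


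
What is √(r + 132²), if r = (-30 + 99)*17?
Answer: √18597 ≈ 136.37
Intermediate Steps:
r = 1173 (r = 69*17 = 1173)
√(r + 132²) = √(1173 + 132²) = √(1173 + 17424) = √18597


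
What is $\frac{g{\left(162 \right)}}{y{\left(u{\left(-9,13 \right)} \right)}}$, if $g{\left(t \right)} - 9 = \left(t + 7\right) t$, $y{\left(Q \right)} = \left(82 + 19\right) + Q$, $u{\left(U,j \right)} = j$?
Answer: $\frac{9129}{38} \approx 240.24$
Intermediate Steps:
$y{\left(Q \right)} = 101 + Q$
$g{\left(t \right)} = 9 + t \left(7 + t\right)$ ($g{\left(t \right)} = 9 + \left(t + 7\right) t = 9 + \left(7 + t\right) t = 9 + t \left(7 + t\right)$)
$\frac{g{\left(162 \right)}}{y{\left(u{\left(-9,13 \right)} \right)}} = \frac{9 + 162^{2} + 7 \cdot 162}{101 + 13} = \frac{9 + 26244 + 1134}{114} = 27387 \cdot \frac{1}{114} = \frac{9129}{38}$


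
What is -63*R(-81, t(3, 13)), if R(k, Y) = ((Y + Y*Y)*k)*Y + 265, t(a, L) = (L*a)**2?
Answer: 17967954885111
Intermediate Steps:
t(a, L) = L**2*a**2
R(k, Y) = 265 + Y*k*(Y + Y**2) (R(k, Y) = ((Y + Y**2)*k)*Y + 265 = (k*(Y + Y**2))*Y + 265 = Y*k*(Y + Y**2) + 265 = 265 + Y*k*(Y + Y**2))
-63*R(-81, t(3, 13)) = -63*(265 - 81*(13**2*3**2)**2 - 81*(13**2*3**2)**3) = -63*(265 - 81*(169*9)**2 - 81*(169*9)**3) = -63*(265 - 81*1521**2 - 81*1521**3) = -63*(265 - 81*2313441 - 81*3518743761) = -63*(265 - 187388721 - 285018244641) = -63*(-285205633097) = 17967954885111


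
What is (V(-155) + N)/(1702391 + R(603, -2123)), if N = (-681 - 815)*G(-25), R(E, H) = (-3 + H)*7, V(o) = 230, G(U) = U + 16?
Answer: 13694/1687509 ≈ 0.0081149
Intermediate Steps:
G(U) = 16 + U
R(E, H) = -21 + 7*H
N = 13464 (N = (-681 - 815)*(16 - 25) = -1496*(-9) = 13464)
(V(-155) + N)/(1702391 + R(603, -2123)) = (230 + 13464)/(1702391 + (-21 + 7*(-2123))) = 13694/(1702391 + (-21 - 14861)) = 13694/(1702391 - 14882) = 13694/1687509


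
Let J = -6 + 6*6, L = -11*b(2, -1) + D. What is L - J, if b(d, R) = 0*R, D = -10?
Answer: -40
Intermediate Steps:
b(d, R) = 0
L = -10 (L = -11*0 - 10 = 0 - 10 = -10)
J = 30 (J = -6 + 36 = 30)
L - J = -10 - 1*30 = -10 - 30 = -40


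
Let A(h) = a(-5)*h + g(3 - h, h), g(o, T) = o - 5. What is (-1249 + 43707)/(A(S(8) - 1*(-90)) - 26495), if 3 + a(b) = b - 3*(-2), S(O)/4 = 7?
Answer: -42458/26851 ≈ -1.5812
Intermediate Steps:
S(O) = 28 (S(O) = 4*7 = 28)
a(b) = 3 + b (a(b) = -3 + (b - 3*(-2)) = -3 + (b + 6) = -3 + (6 + b) = 3 + b)
g(o, T) = -5 + o
A(h) = -2 - 3*h (A(h) = (3 - 5)*h + (-5 + (3 - h)) = -2*h + (-2 - h) = -2 - 3*h)
(-1249 + 43707)/(A(S(8) - 1*(-90)) - 26495) = (-1249 + 43707)/((-2 - 3*(28 - 1*(-90))) - 26495) = 42458/((-2 - 3*(28 + 90)) - 26495) = 42458/((-2 - 3*118) - 26495) = 42458/((-2 - 354) - 26495) = 42458/(-356 - 26495) = 42458/(-26851) = 42458*(-1/26851) = -42458/26851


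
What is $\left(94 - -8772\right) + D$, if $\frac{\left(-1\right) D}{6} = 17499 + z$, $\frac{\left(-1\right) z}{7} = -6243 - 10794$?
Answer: $-811682$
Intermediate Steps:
$z = 119259$ ($z = - 7 \left(-6243 - 10794\right) = \left(-7\right) \left(-17037\right) = 119259$)
$D = -820548$ ($D = - 6 \left(17499 + 119259\right) = \left(-6\right) 136758 = -820548$)
$\left(94 - -8772\right) + D = \left(94 - -8772\right) - 820548 = \left(94 + 8772\right) - 820548 = 8866 - 820548 = -811682$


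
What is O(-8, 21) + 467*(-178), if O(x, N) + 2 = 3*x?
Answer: -83152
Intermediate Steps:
O(x, N) = -2 + 3*x
O(-8, 21) + 467*(-178) = (-2 + 3*(-8)) + 467*(-178) = (-2 - 24) - 83126 = -26 - 83126 = -83152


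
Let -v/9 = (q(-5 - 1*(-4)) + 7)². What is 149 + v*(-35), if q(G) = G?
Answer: 11489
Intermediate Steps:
v = -324 (v = -9*((-5 - 1*(-4)) + 7)² = -9*((-5 + 4) + 7)² = -9*(-1 + 7)² = -9*6² = -9*36 = -324)
149 + v*(-35) = 149 - 324*(-35) = 149 + 11340 = 11489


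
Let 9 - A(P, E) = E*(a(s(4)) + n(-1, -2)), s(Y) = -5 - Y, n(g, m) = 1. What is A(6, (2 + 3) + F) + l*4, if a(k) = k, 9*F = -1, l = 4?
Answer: 577/9 ≈ 64.111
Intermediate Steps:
F = -⅑ (F = (⅑)*(-1) = -⅑ ≈ -0.11111)
A(P, E) = 9 + 8*E (A(P, E) = 9 - E*((-5 - 1*4) + 1) = 9 - E*((-5 - 4) + 1) = 9 - E*(-9 + 1) = 9 - E*(-8) = 9 - (-8)*E = 9 + 8*E)
A(6, (2 + 3) + F) + l*4 = (9 + 8*((2 + 3) - ⅑)) + 4*4 = (9 + 8*(5 - ⅑)) + 16 = (9 + 8*(44/9)) + 16 = (9 + 352/9) + 16 = 433/9 + 16 = 577/9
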